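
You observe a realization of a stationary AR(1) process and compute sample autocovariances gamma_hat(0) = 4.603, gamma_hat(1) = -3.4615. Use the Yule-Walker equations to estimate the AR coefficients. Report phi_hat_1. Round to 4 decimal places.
\hat\phi_{1} = -0.7520

The Yule-Walker equations for an AR(p) process read, in matrix form,
  Gamma_p phi = r_p,   with   (Gamma_p)_{ij} = gamma(|i - j|),
                       (r_p)_i = gamma(i),   i,j = 1..p.
Substitute the sample gammas (Toeplitz matrix and right-hand side of size 1):
  Gamma_p = [[4.603]]
  r_p     = [-3.4615]
With p = 1 this is the single equation gamma(0) phi_1 = gamma(1):
  phi_hat_1 = gamma(1) / gamma(0) = -3.4615 / 4.603 = -0.7520.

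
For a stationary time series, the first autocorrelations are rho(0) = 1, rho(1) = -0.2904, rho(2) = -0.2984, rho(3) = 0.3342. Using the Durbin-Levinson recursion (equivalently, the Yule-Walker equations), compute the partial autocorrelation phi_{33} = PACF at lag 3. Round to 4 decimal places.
\phi_{33} = 0.1190

The PACF at lag k is phi_{kk}, the last component of the solution
to the Yule-Walker system G_k phi = r_k where
  (G_k)_{ij} = rho(|i - j|), (r_k)_i = rho(i), i,j = 1..k.
Equivalently, Durbin-Levinson gives phi_{kk} iteratively:
  phi_{11} = rho(1)
  phi_{kk} = [rho(k) - sum_{j=1..k-1} phi_{k-1,j} rho(k-j)]
            / [1 - sum_{j=1..k-1} phi_{k-1,j} rho(j)],
  phi_{k,j} = phi_{k-1,j} - phi_{kk} phi_{k-1,k-j},  j = 1..k-1.
Step k = 1:
  phi_11 = rho(1) = -0.2904.
Step k = 2:
  phi_22 = [rho(2) - phi_11 rho(1)] / [1 - phi_11 rho(1)] = [-0.2984 - (-0.2904)(-0.2904)] / [1 - (-0.2904)(-0.2904)]
         = -0.38273216 / 0.91566784 = -0.417981.
  Update: phi_21 = phi_11 - phi_22 phi_11 = -0.2904 - (-0.417981)(-0.2904) = -0.411782.
Step k = 3:
  phi_33 = [rho(3) - phi_21 rho(2) - phi_22 rho(1)] / [1 - phi_21 rho(1) - phi_22 rho(2)]
    numerator   = 0.3342 - (-0.411782)(-0.2984) - (-0.417981)(-0.2904) = 0.0899425
    denominator = 1 - (-0.411782)(-0.2904) - (-0.417981)(-0.2984) = 0.7556929
  phi_33 = 0.0899425 / 0.7556929 = 0.119.
Therefore phi_{33} = 0.1190.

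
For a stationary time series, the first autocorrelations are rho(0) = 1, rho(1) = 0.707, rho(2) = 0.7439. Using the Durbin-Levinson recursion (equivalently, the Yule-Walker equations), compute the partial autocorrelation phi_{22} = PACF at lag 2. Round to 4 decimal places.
\phi_{22} = 0.4880

The PACF at lag k is phi_{kk}, the last component of the solution
to the Yule-Walker system G_k phi = r_k where
  (G_k)_{ij} = rho(|i - j|), (r_k)_i = rho(i), i,j = 1..k.
Equivalently, Durbin-Levinson gives phi_{kk} iteratively:
  phi_{11} = rho(1)
  phi_{kk} = [rho(k) - sum_{j=1..k-1} phi_{k-1,j} rho(k-j)]
            / [1 - sum_{j=1..k-1} phi_{k-1,j} rho(j)],
  phi_{k,j} = phi_{k-1,j} - phi_{kk} phi_{k-1,k-j},  j = 1..k-1.
Step k = 1:
  phi_11 = rho(1) = 0.707.
Step k = 2:
  phi_22 = [rho(2) - phi_11 rho(1)] / [1 - phi_11 rho(1)] = [0.7439 - (0.707)(0.707)] / [1 - (0.707)(0.707)]
         = 0.244051 / 0.500151 = 0.488.
Therefore phi_{22} = 0.4880.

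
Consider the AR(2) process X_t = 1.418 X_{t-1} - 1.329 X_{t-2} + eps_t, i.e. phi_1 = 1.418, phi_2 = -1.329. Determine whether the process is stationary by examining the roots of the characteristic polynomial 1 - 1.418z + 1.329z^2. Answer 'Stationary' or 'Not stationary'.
\text{Not stationary}

The AR(p) characteristic polynomial is P(z) = 1 - 1.418z + 1.329z^2.
Stationarity requires all roots to lie outside the unit circle, i.e. |z| > 1 for every root.
Set 1 + (-1.418) z + (1.329) z^2 = 0, i.e. a z^2 + b z + c = 0 with a = 1.329, b = -1.418, c = 1.
Discriminant D = b^2 - 4ac = (-1.418)^2 - 4*(1.329)*1 = 2.010724 - (5.316) = -3.305276.
D < 0, so the roots are the complex-conjugate pair z = (-b +/- i sqrt(-D)) / (2a) = 0.5335 +/- 0.684i.
For a conjugate pair |z|^2 = z * conj(z) = (product of roots) = c/a = 1/(1.329) = 0.752445, so |z| = sqrt(0.752445) = 0.8674 for both roots.
Moduli of all roots: 0.8674, 0.8674.
All moduli strictly greater than 1? No.
Verdict: Not stationary.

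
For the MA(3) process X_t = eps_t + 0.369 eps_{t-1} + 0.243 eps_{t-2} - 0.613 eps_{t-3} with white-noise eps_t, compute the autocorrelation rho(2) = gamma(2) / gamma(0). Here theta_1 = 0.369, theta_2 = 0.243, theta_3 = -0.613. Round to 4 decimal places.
\rho(2) = 0.0107

For an MA(q) process with theta_0 = 1, the autocovariance is
  gamma(k) = sigma^2 * sum_{i=0..q-k} theta_i * theta_{i+k},
and rho(k) = gamma(k) / gamma(0). Sigma^2 cancels.
  numerator   = (1)*(0.243) + (0.369)*(-0.613) = 0.016803.
  denominator = (1)^2 + (0.369)^2 + (0.243)^2 + (-0.613)^2 = 1.570979.
  rho(2) = 0.016803 / 1.570979 = 0.0107.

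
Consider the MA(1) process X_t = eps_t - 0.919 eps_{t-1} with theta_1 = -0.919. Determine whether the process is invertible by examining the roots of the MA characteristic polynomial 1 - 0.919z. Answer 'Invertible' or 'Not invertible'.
\text{Invertible}

The MA(q) characteristic polynomial is P(z) = 1 - 0.919z.
Invertibility requires all roots to lie outside the unit circle, i.e. |z| > 1 for every root.
This is linear in z: 1 + (-0.919) z = 0  =>  z = -1/(-0.919) = 1.088139,  |z| = 1.088139.
Moduli of all roots: 1.0881.
All moduli strictly greater than 1? Yes.
Verdict: Invertible.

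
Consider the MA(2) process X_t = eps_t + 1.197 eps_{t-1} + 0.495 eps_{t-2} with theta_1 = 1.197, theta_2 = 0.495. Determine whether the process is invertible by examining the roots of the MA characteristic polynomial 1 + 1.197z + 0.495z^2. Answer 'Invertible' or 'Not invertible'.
\text{Invertible}

The MA(q) characteristic polynomial is P(z) = 1 + 1.197z + 0.495z^2.
Invertibility requires all roots to lie outside the unit circle, i.e. |z| > 1 for every root.
Set 1 + (1.197) z + (0.495) z^2 = 0, i.e. a z^2 + b z + c = 0 with a = 0.495, b = 1.197, c = 1.
Discriminant D = b^2 - 4ac = (1.197)^2 - 4*(0.495)*1 = 1.432809 - (1.98) = -0.547191.
D < 0, so the roots are the complex-conjugate pair z = (-b +/- i sqrt(-D)) / (2a) = -1.2091 +/- 0.7472i.
For a conjugate pair |z|^2 = z * conj(z) = (product of roots) = c/a = 1/(0.495) = 2.020202, so |z| = sqrt(2.020202) = 1.4213 for both roots.
Moduli of all roots: 1.4213, 1.4213.
All moduli strictly greater than 1? Yes.
Verdict: Invertible.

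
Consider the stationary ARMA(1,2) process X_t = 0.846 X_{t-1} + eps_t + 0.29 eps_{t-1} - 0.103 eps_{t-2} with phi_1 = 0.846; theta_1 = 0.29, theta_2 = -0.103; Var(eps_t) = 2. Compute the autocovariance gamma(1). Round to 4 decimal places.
\gamma(1) = 8.6036

Multiply the model equation by X_{t-k} and take expectations. With theta_0 = psi_0 = 1 and psi_j the MA(infinity) weights, this gives
  gamma(k) - sum_i phi_i gamma(k-i) = c_k,
  c_k = sigma^2 * sum_{j=k..q} theta_j psi_{j-k}   (c_k = 0 for k > q),
using gamma(-m) = gamma(m).
psi-weights needed (psi_j = theta_j + sum_i phi_i psi_{j-i}):
  psi_1 = theta_1 + phi_1 = 0.29 + (0.846) = 1.136
  psi_2 = theta_2 + phi_1 psi_1 = -0.103 + (0.846)(1.136) = 0.858056
Right-hand sides:
  c_0 = sigma^2 (1 + theta_1 psi_1 + theta_2 psi_2) = 2 * (1 + (0.29)(1.136) + (-0.103)(0.858056)) = 2 * 1.24106 = 2.48212
  c_1 = sigma^2 (theta_1 + theta_2 psi_1) = 2 * (0.29 + (-0.103)(1.136)) = 0.345984
  c_2 = sigma^2 theta_2 = 2 * (-0.103) = -0.206
Equations for k = 0 and k = 1 (AR order 1):
  gamma(0) = phi_1 gamma(1) + c_0
  gamma(1) = phi_1 gamma(0) + c_1
Substituting the second into the first: gamma(0) (1 - phi_1^2) = c_0 + phi_1 c_1, so
  gamma(0) = (c_0 + phi_1 c_1) / (1 - phi_1^2) = (2.48212 + (0.846)(0.345984)) / (1 - (0.846)^2) = 2.774823 / 0.284284 = 9.760743.
  gamma(1) = phi_1 gamma(0) + c_1 = (0.846)(9.760743) + (0.345984) = 8.603572.
Therefore gamma(1) = 8.6036 (to 4 decimal places).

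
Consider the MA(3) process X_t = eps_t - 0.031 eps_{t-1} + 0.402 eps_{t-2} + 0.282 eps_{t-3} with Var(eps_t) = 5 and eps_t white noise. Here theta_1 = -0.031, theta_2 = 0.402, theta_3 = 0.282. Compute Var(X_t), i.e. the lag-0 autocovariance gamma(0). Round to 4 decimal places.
\gamma(0) = 6.2104

For an MA(q) process X_t = eps_t + sum_i theta_i eps_{t-i} with
Var(eps_t) = sigma^2, the variance is
  gamma(0) = sigma^2 * (1 + sum_i theta_i^2).
  sum_i theta_i^2 = (-0.031)^2 + (0.402)^2 + (0.282)^2 = 0.000961 + 0.161604 + 0.079524 = 0.242089.
  gamma(0) = 5 * (1 + 0.242089) = 5 * 1.242089 = 6.210445, which rounds to 6.2104.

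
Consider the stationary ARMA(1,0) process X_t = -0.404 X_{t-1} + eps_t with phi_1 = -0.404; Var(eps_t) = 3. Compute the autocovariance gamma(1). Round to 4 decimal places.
\gamma(1) = -1.4484

Multiply the model equation by X_{t-k} and take expectations. With theta_0 = psi_0 = 1 and psi_j the MA(infinity) weights, this gives
  gamma(k) - sum_i phi_i gamma(k-i) = c_k,
  c_k = sigma^2 * sum_{j=k..q} theta_j psi_{j-k}   (c_k = 0 for k > q),
using gamma(-m) = gamma(m).
Pure AR (q = 0): c_0 = sigma^2 = 3, c_k = 0 for k >= 1.
Equations for k = 0 and k = 1 (AR order 1):
  gamma(0) = phi_1 gamma(1) + c_0
  gamma(1) = phi_1 gamma(0) + c_1
Substituting the second into the first: gamma(0) (1 - phi_1^2) = c_0 + phi_1 c_1, so
  gamma(0) = c_0 / (1 - phi_1^2) = 3 / (1 - (-0.404)^2) = 3 / 0.836784 = 3.585155.
  gamma(1) = phi_1 gamma(0) = (-0.404)(3.585155) = -1.448402.
Therefore gamma(1) = -1.4484 (to 4 decimal places).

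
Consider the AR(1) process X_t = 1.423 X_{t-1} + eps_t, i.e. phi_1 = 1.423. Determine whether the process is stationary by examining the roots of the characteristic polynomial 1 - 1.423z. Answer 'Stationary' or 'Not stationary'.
\text{Not stationary}

The AR(p) characteristic polynomial is P(z) = 1 - 1.423z.
Stationarity requires all roots to lie outside the unit circle, i.e. |z| > 1 for every root.
This is linear in z: 1 + (-1.423) z = 0  =>  z = -1/(-1.423) = 0.702741,  |z| = 0.702741.
Moduli of all roots: 0.7027.
All moduli strictly greater than 1? No.
Verdict: Not stationary.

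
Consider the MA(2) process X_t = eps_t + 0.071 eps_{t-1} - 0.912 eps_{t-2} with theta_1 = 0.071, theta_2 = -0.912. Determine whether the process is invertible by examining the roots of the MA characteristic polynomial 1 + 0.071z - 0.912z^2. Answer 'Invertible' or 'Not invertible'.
\text{Invertible}

The MA(q) characteristic polynomial is P(z) = 1 + 0.071z - 0.912z^2.
Invertibility requires all roots to lie outside the unit circle, i.e. |z| > 1 for every root.
Set 1 + (0.071) z + (-0.912) z^2 = 0, i.e. a z^2 + b z + c = 0 with a = -0.912, b = 0.071, c = 1.
Discriminant D = b^2 - 4ac = (0.071)^2 - 4*(-0.912)*1 = 0.005041 - (-3.648) = 3.653041.
D >= 0, so the roots are real: z = (-b +/- sqrt(D)) / (2a) = (-0.071 +/- 1.911293) / (-1.824).
  z_1 = (-0.071 + 1.911293) / (-1.824) = -1.0089,   |z_1| = 1.0089.
  z_2 = (-0.071 - 1.911293) / (-1.824) = 1.0868,   |z_2| = 1.0868.
Moduli of all roots: 1.0089, 1.0868.
All moduli strictly greater than 1? Yes.
Verdict: Invertible.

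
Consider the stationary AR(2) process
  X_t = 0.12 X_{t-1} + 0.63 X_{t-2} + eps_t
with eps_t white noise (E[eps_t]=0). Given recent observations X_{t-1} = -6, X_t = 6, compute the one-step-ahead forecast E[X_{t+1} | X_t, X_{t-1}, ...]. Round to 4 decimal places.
E[X_{t+1} \mid \mathcal F_t] = -3.0600

For an AR(p) model X_t = c + sum_i phi_i X_{t-i} + eps_t, the
one-step-ahead conditional mean is
  E[X_{t+1} | X_t, ...] = c + sum_i phi_i X_{t+1-i}.
Substitute known values:
  E[X_{t+1} | ...] = (0.12) * (6) + (0.63) * (-6)
                   = -3.0600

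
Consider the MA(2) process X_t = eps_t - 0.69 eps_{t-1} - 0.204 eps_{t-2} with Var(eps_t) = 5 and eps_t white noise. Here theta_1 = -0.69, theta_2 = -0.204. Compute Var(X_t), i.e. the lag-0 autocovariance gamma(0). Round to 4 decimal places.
\gamma(0) = 7.5886

For an MA(q) process X_t = eps_t + sum_i theta_i eps_{t-i} with
Var(eps_t) = sigma^2, the variance is
  gamma(0) = sigma^2 * (1 + sum_i theta_i^2).
  sum_i theta_i^2 = (-0.69)^2 + (-0.204)^2 = 0.4761 + 0.041616 = 0.517716.
  gamma(0) = 5 * (1 + 0.517716) = 5 * 1.517716 = 7.58858, which rounds to 7.5886.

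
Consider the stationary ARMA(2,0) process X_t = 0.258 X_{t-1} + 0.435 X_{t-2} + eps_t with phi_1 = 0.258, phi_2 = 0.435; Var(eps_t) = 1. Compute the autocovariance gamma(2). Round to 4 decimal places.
\gamma(2) = 0.8615

Multiply the model equation by X_{t-k} and take expectations. With theta_0 = psi_0 = 1 and psi_j the MA(infinity) weights, this gives
  gamma(k) - sum_i phi_i gamma(k-i) = c_k,
  c_k = sigma^2 * sum_{j=k..q} theta_j psi_{j-k}   (c_k = 0 for k > q),
using gamma(-m) = gamma(m).
Pure AR (q = 0): c_0 = sigma^2 = 1, c_k = 0 for k >= 1.
Equations for k = 0, 1, 2 (AR order 2, c_2 = 0):
  (E0) gamma(0) = phi_1 gamma(1) + phi_2 gamma(2) + c_0
  (E1) gamma(1) = phi_1 gamma(0) + phi_2 gamma(1) + c_1
  (E2) gamma(2) = phi_1 gamma(1) + phi_2 gamma(0)
From (E1): gamma(1) = A gamma(0) + B with
  A = phi_1 / (1 - phi_2) = 0.258 / 0.565 = 0.456637,   B = c_1 / (1 - phi_2) = 0 / 0.565 = 0.
Insert (E2) into (E0): gamma(0) (1 - phi_2^2) = phi_1 (1 + phi_2) gamma(1) + c_0.
  phi_1 (1 + phi_2) = (0.258)(1.435) = 0.37023,   1 - phi_2^2 = 0.810775.
Replace gamma(1) by A gamma(0) + B and collect gamma(0):
  gamma(0) [0.810775 - (0.37023)(0.456637)] = c_0 = 1
  gamma(0) * 0.641714 = 1
  gamma(0) = 1 / 0.641714 = 1.558326.
  gamma(1) = A gamma(0) = (0.456637)(1.558326) = 0.71159.
  gamma(2) = phi_1 gamma(1) + phi_2 gamma(0) = (0.258)(0.71159) + (0.435)(1.558326) = 0.861462.
Therefore gamma(2) = 0.8615 (to 4 decimal places).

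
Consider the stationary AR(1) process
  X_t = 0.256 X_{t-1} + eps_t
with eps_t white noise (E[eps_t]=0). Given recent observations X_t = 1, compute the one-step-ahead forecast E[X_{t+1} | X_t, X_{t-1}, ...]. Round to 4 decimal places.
E[X_{t+1} \mid \mathcal F_t] = 0.2560

For an AR(p) model X_t = c + sum_i phi_i X_{t-i} + eps_t, the
one-step-ahead conditional mean is
  E[X_{t+1} | X_t, ...] = c + sum_i phi_i X_{t+1-i}.
Substitute known values:
  E[X_{t+1} | ...] = (0.256) * (1)
                   = 0.2560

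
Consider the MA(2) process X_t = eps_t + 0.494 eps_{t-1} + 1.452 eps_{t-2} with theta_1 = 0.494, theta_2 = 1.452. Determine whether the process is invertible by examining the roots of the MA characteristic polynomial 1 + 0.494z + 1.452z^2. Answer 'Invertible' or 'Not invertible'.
\text{Not invertible}

The MA(q) characteristic polynomial is P(z) = 1 + 0.494z + 1.452z^2.
Invertibility requires all roots to lie outside the unit circle, i.e. |z| > 1 for every root.
Set 1 + (0.494) z + (1.452) z^2 = 0, i.e. a z^2 + b z + c = 0 with a = 1.452, b = 0.494, c = 1.
Discriminant D = b^2 - 4ac = (0.494)^2 - 4*(1.452)*1 = 0.244036 - (5.808) = -5.563964.
D < 0, so the roots are the complex-conjugate pair z = (-b +/- i sqrt(-D)) / (2a) = -0.1701 +/- 0.8123i.
For a conjugate pair |z|^2 = z * conj(z) = (product of roots) = c/a = 1/(1.452) = 0.688705, so |z| = sqrt(0.688705) = 0.8299 for both roots.
Moduli of all roots: 0.8299, 0.8299.
All moduli strictly greater than 1? No.
Verdict: Not invertible.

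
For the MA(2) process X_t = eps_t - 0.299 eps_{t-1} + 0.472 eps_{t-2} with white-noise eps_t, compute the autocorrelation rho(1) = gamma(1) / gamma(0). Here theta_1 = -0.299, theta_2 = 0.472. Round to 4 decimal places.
\rho(1) = -0.3354

For an MA(q) process with theta_0 = 1, the autocovariance is
  gamma(k) = sigma^2 * sum_{i=0..q-k} theta_i * theta_{i+k},
and rho(k) = gamma(k) / gamma(0). Sigma^2 cancels.
  numerator   = (1)*(-0.299) + (-0.299)*(0.472) = -0.440128.
  denominator = (1)^2 + (-0.299)^2 + (0.472)^2 = 1.312185.
  rho(1) = -0.440128 / 1.312185 = -0.3354.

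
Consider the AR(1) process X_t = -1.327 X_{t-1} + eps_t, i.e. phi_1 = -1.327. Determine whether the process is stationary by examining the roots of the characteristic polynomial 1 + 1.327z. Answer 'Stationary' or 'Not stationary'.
\text{Not stationary}

The AR(p) characteristic polynomial is P(z) = 1 + 1.327z.
Stationarity requires all roots to lie outside the unit circle, i.e. |z| > 1 for every root.
This is linear in z: 1 + (1.327) z = 0  =>  z = -1/(1.327) = -0.75358,  |z| = 0.75358.
Moduli of all roots: 0.7536.
All moduli strictly greater than 1? No.
Verdict: Not stationary.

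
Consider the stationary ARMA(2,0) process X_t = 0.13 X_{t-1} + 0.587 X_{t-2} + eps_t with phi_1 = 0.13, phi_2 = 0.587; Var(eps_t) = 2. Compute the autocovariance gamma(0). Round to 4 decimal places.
\gamma(0) = 3.3870

Multiply the model equation by X_{t-k} and take expectations. With theta_0 = psi_0 = 1 and psi_j the MA(infinity) weights, this gives
  gamma(k) - sum_i phi_i gamma(k-i) = c_k,
  c_k = sigma^2 * sum_{j=k..q} theta_j psi_{j-k}   (c_k = 0 for k > q),
using gamma(-m) = gamma(m).
Pure AR (q = 0): c_0 = sigma^2 = 2, c_k = 0 for k >= 1.
Equations for k = 0, 1, 2 (AR order 2, c_2 = 0):
  (E0) gamma(0) = phi_1 gamma(1) + phi_2 gamma(2) + c_0
  (E1) gamma(1) = phi_1 gamma(0) + phi_2 gamma(1) + c_1
  (E2) gamma(2) = phi_1 gamma(1) + phi_2 gamma(0)
From (E1): gamma(1) = A gamma(0) + B with
  A = phi_1 / (1 - phi_2) = 0.13 / 0.413 = 0.31477,   B = c_1 / (1 - phi_2) = 0 / 0.413 = 0.
Insert (E2) into (E0): gamma(0) (1 - phi_2^2) = phi_1 (1 + phi_2) gamma(1) + c_0.
  phi_1 (1 + phi_2) = (0.13)(1.587) = 0.20631,   1 - phi_2^2 = 0.655431.
Replace gamma(1) by A gamma(0) + B and collect gamma(0):
  gamma(0) [0.655431 - (0.20631)(0.31477)] = c_0 = 2
  gamma(0) * 0.590491 = 2
  gamma(0) = 2 / 0.590491 = 3.387013.
Therefore gamma(0) = 3.3870 (to 4 decimal places).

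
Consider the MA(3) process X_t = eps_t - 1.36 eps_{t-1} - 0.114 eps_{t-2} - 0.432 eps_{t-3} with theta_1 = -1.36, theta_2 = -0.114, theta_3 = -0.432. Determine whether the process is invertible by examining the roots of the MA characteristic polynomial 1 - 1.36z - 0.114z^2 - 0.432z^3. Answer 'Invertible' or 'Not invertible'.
\text{Not invertible}

The MA(q) characteristic polynomial is P(z) = 1 - 1.36z - 0.114z^2 - 0.432z^3.
Invertibility requires all roots to lie outside the unit circle, i.e. |z| > 1 for every root.
Degree 3: look for a simple real root z0 first, then factor out (1 - z/z0) and solve the remaining quadratic.
Testing z0 = 0.625: P(0.625) = 1 + (-1.36)(0.625) + (-0.114)(0.625)^2 + (-0.432)(0.625)^3
  = 1 + (-0.85) + (-0.044531) + (-0.105469) = 0.  So z_0 = 0.625 is a root, |z_0| = 0.625.
Divide out the factor (1 - 1.6 z) = (1 - z/z0) (since 1/z0 = 1.6):
  P(z) = (1 - 1.6 z)(1 + (0.24) z + (0.27) z^2)
  [check: z-coef 0.24 - (1.6) = -1.36; z^2-coef 0.27 - (1.6)(0.24) = -0.114; z^3-coef -(1.6)(0.27) = -0.432.]
Remaining roots from the quadratic factor 1 + (0.24) z + (0.27) z^2:
  Set 1 + (0.24) z + (0.27) z^2 = 0, i.e. a z^2 + b z + c = 0 with a = 0.27, b = 0.24, c = 1.
  Discriminant D = b^2 - 4ac = (0.24)^2 - 4*(0.27)*1 = 0.0576 - (1.08) = -1.0224.
  D < 0, so the roots are the complex-conjugate pair z = (-b +/- i sqrt(-D)) / (2a) = -0.4444 +/- 1.8725i.
  For a conjugate pair |z|^2 = z * conj(z) = (product of roots) = c/a = 1/(0.27) = 3.703704, so |z| = sqrt(3.703704) = 1.9245 for both roots.
Moduli of all roots: 0.6250, 1.9245, 1.9245.
All moduli strictly greater than 1? No.
Verdict: Not invertible.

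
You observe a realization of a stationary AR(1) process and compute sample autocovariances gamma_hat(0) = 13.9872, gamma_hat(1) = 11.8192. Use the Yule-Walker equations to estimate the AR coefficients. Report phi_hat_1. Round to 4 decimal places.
\hat\phi_{1} = 0.8450

The Yule-Walker equations for an AR(p) process read, in matrix form,
  Gamma_p phi = r_p,   with   (Gamma_p)_{ij} = gamma(|i - j|),
                       (r_p)_i = gamma(i),   i,j = 1..p.
Substitute the sample gammas (Toeplitz matrix and right-hand side of size 1):
  Gamma_p = [[13.9872]]
  r_p     = [11.8192]
With p = 1 this is the single equation gamma(0) phi_1 = gamma(1):
  phi_hat_1 = gamma(1) / gamma(0) = 11.8192 / 13.9872 = 0.8450.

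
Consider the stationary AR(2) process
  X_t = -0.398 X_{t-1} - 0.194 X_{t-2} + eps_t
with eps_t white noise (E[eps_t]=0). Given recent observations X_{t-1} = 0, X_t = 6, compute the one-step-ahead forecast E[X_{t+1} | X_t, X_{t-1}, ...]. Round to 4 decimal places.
E[X_{t+1} \mid \mathcal F_t] = -2.3880

For an AR(p) model X_t = c + sum_i phi_i X_{t-i} + eps_t, the
one-step-ahead conditional mean is
  E[X_{t+1} | X_t, ...] = c + sum_i phi_i X_{t+1-i}.
Substitute known values:
  E[X_{t+1} | ...] = (-0.398) * (6) + (-0.194) * (0)
                   = -2.3880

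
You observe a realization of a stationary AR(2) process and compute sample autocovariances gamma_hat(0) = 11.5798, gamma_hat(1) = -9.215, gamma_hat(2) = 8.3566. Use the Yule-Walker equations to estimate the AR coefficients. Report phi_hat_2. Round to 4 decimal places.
\hat\phi_{2} = 0.2410

The Yule-Walker equations for an AR(p) process read, in matrix form,
  Gamma_p phi = r_p,   with   (Gamma_p)_{ij} = gamma(|i - j|),
                       (r_p)_i = gamma(i),   i,j = 1..p.
Substitute the sample gammas (Toeplitz matrix and right-hand side of size 2):
  Gamma_p = [[11.5798, -9.215], [-9.215, 11.5798]]
  r_p     = [-9.215, 8.3566]
Written out:
  11.5798 phi_1 - 9.215 phi_2 = -9.215
  -9.215 phi_1 + 11.5798 phi_2 = 8.3566
Solve by Cramer's rule:
  det = gamma(0)^2 - gamma(1)^2 = (11.5798)^2 - (-9.215)^2 = 134.09176804 - 84.916225 = 49.17554304
  phi_hat_1 = [gamma(1) gamma(0) - gamma(1) gamma(2)] / det = [(-9.215)(11.5798) - (-9.215)(8.3566)] / 49.17554304 = -29.701788 / 49.17554304 = -0.604
  phi_hat_2 = [gamma(0) gamma(2) - gamma(1)^2] / det = [(11.5798)(8.3566) - (-9.215)^2] / 49.17554304 = 11.85153168 / 49.17554304 = 0.241
So phi_hat = [-0.6040, 0.2410].
Therefore phi_hat_2 = 0.2410.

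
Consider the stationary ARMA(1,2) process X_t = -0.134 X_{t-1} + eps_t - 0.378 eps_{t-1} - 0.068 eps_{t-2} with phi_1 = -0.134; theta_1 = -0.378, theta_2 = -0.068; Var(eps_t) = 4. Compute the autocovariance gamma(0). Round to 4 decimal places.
\gamma(0) = 5.0486

Multiply the model equation by X_{t-k} and take expectations. With theta_0 = psi_0 = 1 and psi_j the MA(infinity) weights, this gives
  gamma(k) - sum_i phi_i gamma(k-i) = c_k,
  c_k = sigma^2 * sum_{j=k..q} theta_j psi_{j-k}   (c_k = 0 for k > q),
using gamma(-m) = gamma(m).
psi-weights needed (psi_j = theta_j + sum_i phi_i psi_{j-i}):
  psi_1 = theta_1 + phi_1 = -0.378 + (-0.134) = -0.512
  psi_2 = theta_2 + phi_1 psi_1 = -0.068 + (-0.134)(-0.512) = 0.000608
Right-hand sides:
  c_0 = sigma^2 (1 + theta_1 psi_1 + theta_2 psi_2) = 4 * (1 + (-0.378)(-0.512) + (-0.068)(0.000608)) = 4 * 1.193495 = 4.773979
  c_1 = sigma^2 (theta_1 + theta_2 psi_1) = 4 * (-0.378 + (-0.068)(-0.512)) = -1.372736
  c_2 = sigma^2 theta_2 = 4 * (-0.068) = -0.272
Equations for k = 0 and k = 1 (AR order 1):
  gamma(0) = phi_1 gamma(1) + c_0
  gamma(1) = phi_1 gamma(0) + c_1
Substituting the second into the first: gamma(0) (1 - phi_1^2) = c_0 + phi_1 c_1, so
  gamma(0) = (c_0 + phi_1 c_1) / (1 - phi_1^2) = (4.773979 + (-0.134)(-1.372736)) / (1 - (-0.134)^2) = 4.957925 / 0.982044 = 5.048578.
Therefore gamma(0) = 5.0486 (to 4 decimal places).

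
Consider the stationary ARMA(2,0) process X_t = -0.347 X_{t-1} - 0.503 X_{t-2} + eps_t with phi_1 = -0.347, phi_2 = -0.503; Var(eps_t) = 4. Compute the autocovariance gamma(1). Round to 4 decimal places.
\gamma(1) = -1.3059

Multiply the model equation by X_{t-k} and take expectations. With theta_0 = psi_0 = 1 and psi_j the MA(infinity) weights, this gives
  gamma(k) - sum_i phi_i gamma(k-i) = c_k,
  c_k = sigma^2 * sum_{j=k..q} theta_j psi_{j-k}   (c_k = 0 for k > q),
using gamma(-m) = gamma(m).
Pure AR (q = 0): c_0 = sigma^2 = 4, c_k = 0 for k >= 1.
Equations for k = 0, 1, 2 (AR order 2, c_2 = 0):
  (E0) gamma(0) = phi_1 gamma(1) + phi_2 gamma(2) + c_0
  (E1) gamma(1) = phi_1 gamma(0) + phi_2 gamma(1) + c_1
  (E2) gamma(2) = phi_1 gamma(1) + phi_2 gamma(0)
From (E1): gamma(1) = A gamma(0) + B with
  A = phi_1 / (1 - phi_2) = -0.347 / 1.503 = -0.230872,   B = c_1 / (1 - phi_2) = 0 / 1.503 = 0.
Insert (E2) into (E0): gamma(0) (1 - phi_2^2) = phi_1 (1 + phi_2) gamma(1) + c_0.
  phi_1 (1 + phi_2) = (-0.347)(0.497) = -0.172459,   1 - phi_2^2 = 0.746991.
Replace gamma(1) by A gamma(0) + B and collect gamma(0):
  gamma(0) [0.746991 - (-0.172459)(-0.230872)] = c_0 = 4
  gamma(0) * 0.707175 = 4
  gamma(0) = 4 / 0.707175 = 5.656308.
  gamma(1) = A gamma(0) = (-0.230872)(5.656308) = -1.305881.
Therefore gamma(1) = -1.3059 (to 4 decimal places).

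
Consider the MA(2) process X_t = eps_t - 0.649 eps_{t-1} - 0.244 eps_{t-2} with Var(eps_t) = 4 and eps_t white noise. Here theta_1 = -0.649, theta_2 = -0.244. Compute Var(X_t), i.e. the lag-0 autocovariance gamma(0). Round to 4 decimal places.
\gamma(0) = 5.9229

For an MA(q) process X_t = eps_t + sum_i theta_i eps_{t-i} with
Var(eps_t) = sigma^2, the variance is
  gamma(0) = sigma^2 * (1 + sum_i theta_i^2).
  sum_i theta_i^2 = (-0.649)^2 + (-0.244)^2 = 0.421201 + 0.059536 = 0.480737.
  gamma(0) = 4 * (1 + 0.480737) = 4 * 1.480737 = 5.922948, which rounds to 5.9229.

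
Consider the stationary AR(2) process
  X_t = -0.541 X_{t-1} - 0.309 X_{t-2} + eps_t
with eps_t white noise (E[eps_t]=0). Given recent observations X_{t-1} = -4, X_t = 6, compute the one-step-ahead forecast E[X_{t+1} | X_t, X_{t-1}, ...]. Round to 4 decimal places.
E[X_{t+1} \mid \mathcal F_t] = -2.0100

For an AR(p) model X_t = c + sum_i phi_i X_{t-i} + eps_t, the
one-step-ahead conditional mean is
  E[X_{t+1} | X_t, ...] = c + sum_i phi_i X_{t+1-i}.
Substitute known values:
  E[X_{t+1} | ...] = (-0.541) * (6) + (-0.309) * (-4)
                   = -2.0100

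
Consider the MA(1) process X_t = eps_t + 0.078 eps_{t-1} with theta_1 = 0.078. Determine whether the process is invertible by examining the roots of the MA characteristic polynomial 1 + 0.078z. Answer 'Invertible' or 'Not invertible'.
\text{Invertible}

The MA(q) characteristic polynomial is P(z) = 1 + 0.078z.
Invertibility requires all roots to lie outside the unit circle, i.e. |z| > 1 for every root.
This is linear in z: 1 + (0.078) z = 0  =>  z = -1/(0.078) = -12.820513,  |z| = 12.820513.
Moduli of all roots: 12.8205.
All moduli strictly greater than 1? Yes.
Verdict: Invertible.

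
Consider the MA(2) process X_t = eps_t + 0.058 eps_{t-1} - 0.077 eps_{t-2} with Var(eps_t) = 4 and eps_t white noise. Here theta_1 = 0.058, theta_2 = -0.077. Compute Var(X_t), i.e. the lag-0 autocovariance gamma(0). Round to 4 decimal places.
\gamma(0) = 4.0372

For an MA(q) process X_t = eps_t + sum_i theta_i eps_{t-i} with
Var(eps_t) = sigma^2, the variance is
  gamma(0) = sigma^2 * (1 + sum_i theta_i^2).
  sum_i theta_i^2 = (0.058)^2 + (-0.077)^2 = 0.003364 + 0.005929 = 0.009293.
  gamma(0) = 4 * (1 + 0.009293) = 4 * 1.009293 = 4.037172, which rounds to 4.0372.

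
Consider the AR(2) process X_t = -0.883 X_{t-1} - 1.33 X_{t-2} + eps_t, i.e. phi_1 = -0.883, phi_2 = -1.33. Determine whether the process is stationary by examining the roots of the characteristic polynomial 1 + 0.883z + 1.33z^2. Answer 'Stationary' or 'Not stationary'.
\text{Not stationary}

The AR(p) characteristic polynomial is P(z) = 1 + 0.883z + 1.33z^2.
Stationarity requires all roots to lie outside the unit circle, i.e. |z| > 1 for every root.
Set 1 + (0.883) z + (1.33) z^2 = 0, i.e. a z^2 + b z + c = 0 with a = 1.33, b = 0.883, c = 1.
Discriminant D = b^2 - 4ac = (0.883)^2 - 4*(1.33)*1 = 0.779689 - (5.32) = -4.540311.
D < 0, so the roots are the complex-conjugate pair z = (-b +/- i sqrt(-D)) / (2a) = -0.332 +/- 0.8011i.
For a conjugate pair |z|^2 = z * conj(z) = (product of roots) = c/a = 1/(1.33) = 0.75188, so |z| = sqrt(0.75188) = 0.8671 for both roots.
Moduli of all roots: 0.8671, 0.8671.
All moduli strictly greater than 1? No.
Verdict: Not stationary.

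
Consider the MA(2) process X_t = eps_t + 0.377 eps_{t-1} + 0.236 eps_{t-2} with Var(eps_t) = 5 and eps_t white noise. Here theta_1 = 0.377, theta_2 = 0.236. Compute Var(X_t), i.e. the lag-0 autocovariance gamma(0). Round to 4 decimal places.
\gamma(0) = 5.9891

For an MA(q) process X_t = eps_t + sum_i theta_i eps_{t-i} with
Var(eps_t) = sigma^2, the variance is
  gamma(0) = sigma^2 * (1 + sum_i theta_i^2).
  sum_i theta_i^2 = (0.377)^2 + (0.236)^2 = 0.142129 + 0.055696 = 0.197825.
  gamma(0) = 5 * (1 + 0.197825) = 5 * 1.197825 = 5.989125, which rounds to 5.9891.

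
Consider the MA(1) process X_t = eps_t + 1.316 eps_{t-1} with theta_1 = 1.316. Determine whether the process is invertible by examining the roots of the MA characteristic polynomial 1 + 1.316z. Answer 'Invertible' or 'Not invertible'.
\text{Not invertible}

The MA(q) characteristic polynomial is P(z) = 1 + 1.316z.
Invertibility requires all roots to lie outside the unit circle, i.e. |z| > 1 for every root.
This is linear in z: 1 + (1.316) z = 0  =>  z = -1/(1.316) = -0.759878,  |z| = 0.759878.
Moduli of all roots: 0.7599.
All moduli strictly greater than 1? No.
Verdict: Not invertible.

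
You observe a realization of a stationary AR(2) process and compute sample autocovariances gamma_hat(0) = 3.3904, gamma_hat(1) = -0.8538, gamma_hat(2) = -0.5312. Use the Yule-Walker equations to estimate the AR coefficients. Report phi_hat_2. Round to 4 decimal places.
\hat\phi_{2} = -0.2350

The Yule-Walker equations for an AR(p) process read, in matrix form,
  Gamma_p phi = r_p,   with   (Gamma_p)_{ij} = gamma(|i - j|),
                       (r_p)_i = gamma(i),   i,j = 1..p.
Substitute the sample gammas (Toeplitz matrix and right-hand side of size 2):
  Gamma_p = [[3.3904, -0.8538], [-0.8538, 3.3904]]
  r_p     = [-0.8538, -0.5312]
Written out:
  3.3904 phi_1 - 0.8538 phi_2 = -0.8538
  -0.8538 phi_1 + 3.3904 phi_2 = -0.5312
Solve by Cramer's rule:
  det = gamma(0)^2 - gamma(1)^2 = (3.3904)^2 - (-0.8538)^2 = 11.49481216 - 0.72897444 = 10.76583772
  phi_hat_1 = [gamma(1) gamma(0) - gamma(1) gamma(2)] / det = [(-0.8538)(3.3904) - (-0.8538)(-0.5312)] / 10.76583772 = -3.34826208 / 10.76583772 = -0.311
  phi_hat_2 = [gamma(0) gamma(2) - gamma(1)^2] / det = [(3.3904)(-0.5312) - (-0.8538)^2] / 10.76583772 = -2.52995492 / 10.76583772 = -0.235
So phi_hat = [-0.3110, -0.2350].
Therefore phi_hat_2 = -0.2350.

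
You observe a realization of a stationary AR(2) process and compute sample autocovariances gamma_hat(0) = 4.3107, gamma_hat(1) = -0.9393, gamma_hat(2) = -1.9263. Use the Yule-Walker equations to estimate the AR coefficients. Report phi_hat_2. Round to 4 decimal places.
\hat\phi_{2} = -0.5190

The Yule-Walker equations for an AR(p) process read, in matrix form,
  Gamma_p phi = r_p,   with   (Gamma_p)_{ij} = gamma(|i - j|),
                       (r_p)_i = gamma(i),   i,j = 1..p.
Substitute the sample gammas (Toeplitz matrix and right-hand side of size 2):
  Gamma_p = [[4.3107, -0.9393], [-0.9393, 4.3107]]
  r_p     = [-0.9393, -1.9263]
Written out:
  4.3107 phi_1 - 0.9393 phi_2 = -0.9393
  -0.9393 phi_1 + 4.3107 phi_2 = -1.9263
Solve by Cramer's rule:
  det = gamma(0)^2 - gamma(1)^2 = (4.3107)^2 - (-0.9393)^2 = 18.58213449 - 0.88228449 = 17.69985
  phi_hat_1 = [gamma(1) gamma(0) - gamma(1) gamma(2)] / det = [(-0.9393)(4.3107) - (-0.9393)(-1.9263)] / 17.69985 = -5.8584141 / 17.69985 = -0.331
  phi_hat_2 = [gamma(0) gamma(2) - gamma(1)^2] / det = [(4.3107)(-1.9263) - (-0.9393)^2] / 17.69985 = -9.1859859 / 17.69985 = -0.519
So phi_hat = [-0.3310, -0.5190].
Therefore phi_hat_2 = -0.5190.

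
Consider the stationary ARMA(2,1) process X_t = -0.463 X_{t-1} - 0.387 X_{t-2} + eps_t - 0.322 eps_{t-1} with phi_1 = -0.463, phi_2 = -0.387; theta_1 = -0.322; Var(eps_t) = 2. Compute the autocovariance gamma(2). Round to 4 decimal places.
\gamma(2) = -0.5965

Multiply the model equation by X_{t-k} and take expectations. With theta_0 = psi_0 = 1 and psi_j the MA(infinity) weights, this gives
  gamma(k) - sum_i phi_i gamma(k-i) = c_k,
  c_k = sigma^2 * sum_{j=k..q} theta_j psi_{j-k}   (c_k = 0 for k > q),
using gamma(-m) = gamma(m).
psi-weights needed (psi_j = theta_j + sum_i phi_i psi_{j-i}):
  psi_1 = theta_1 + phi_1 = -0.322 + (-0.463) = -0.785
Right-hand sides:
  c_0 = sigma^2 (1 + theta_1 psi_1) = 2 * (1 + (-0.322)(-0.785)) = 2 * 1.25277 = 2.50554
  c_1 = sigma^2 theta_1 = 2 * (-0.322) = -0.644
  c_2 = 0
Equations for k = 0, 1, 2 (AR order 2, c_2 = 0):
  (E0) gamma(0) = phi_1 gamma(1) + phi_2 gamma(2) + c_0
  (E1) gamma(1) = phi_1 gamma(0) + phi_2 gamma(1) + c_1
  (E2) gamma(2) = phi_1 gamma(1) + phi_2 gamma(0)
From (E1): gamma(1) = A gamma(0) + B with
  A = phi_1 / (1 - phi_2) = -0.463 / 1.387 = -0.333814,   B = c_1 / (1 - phi_2) = -0.644 / 1.387 = -0.464311.
Insert (E2) into (E0): gamma(0) (1 - phi_2^2) = phi_1 (1 + phi_2) gamma(1) + c_0.
  phi_1 (1 + phi_2) = (-0.463)(0.613) = -0.283819,   1 - phi_2^2 = 0.850231.
Replace gamma(1) by A gamma(0) + B and collect gamma(0):
  gamma(0) [0.850231 - (-0.283819)(-0.333814)] = (-0.283819)(-0.464311) + 2.50554
  gamma(0) * 0.755488 = 2.63732
  gamma(0) = 2.63732 / 0.755488 = 3.490882.
  gamma(1) = A gamma(0) + B = (-0.333814)(3.490882) + (-0.464311) = -1.629617.
  gamma(2) = phi_1 gamma(1) + phi_2 gamma(0) = (-0.463)(-1.629617) + (-0.387)(3.490882) = -0.596459.
Therefore gamma(2) = -0.5965 (to 4 decimal places).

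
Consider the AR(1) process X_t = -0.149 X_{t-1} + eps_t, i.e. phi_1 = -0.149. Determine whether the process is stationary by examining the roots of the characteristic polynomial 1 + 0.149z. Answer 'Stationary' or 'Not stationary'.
\text{Stationary}

The AR(p) characteristic polynomial is P(z) = 1 + 0.149z.
Stationarity requires all roots to lie outside the unit circle, i.e. |z| > 1 for every root.
This is linear in z: 1 + (0.149) z = 0  =>  z = -1/(0.149) = -6.711409,  |z| = 6.711409.
Moduli of all roots: 6.7114.
All moduli strictly greater than 1? Yes.
Verdict: Stationary.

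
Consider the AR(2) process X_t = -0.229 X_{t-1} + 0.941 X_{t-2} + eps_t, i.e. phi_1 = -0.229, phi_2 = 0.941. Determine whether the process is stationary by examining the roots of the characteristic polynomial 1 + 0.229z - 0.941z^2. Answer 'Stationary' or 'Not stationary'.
\text{Not stationary}

The AR(p) characteristic polynomial is P(z) = 1 + 0.229z - 0.941z^2.
Stationarity requires all roots to lie outside the unit circle, i.e. |z| > 1 for every root.
Set 1 + (0.229) z + (-0.941) z^2 = 0, i.e. a z^2 + b z + c = 0 with a = -0.941, b = 0.229, c = 1.
Discriminant D = b^2 - 4ac = (0.229)^2 - 4*(-0.941)*1 = 0.052441 - (-3.764) = 3.816441.
D >= 0, so the roots are real: z = (-b +/- sqrt(D)) / (2a) = (-0.229 +/- 1.953571) / (-1.882).
  z_1 = (-0.229 + 1.953571) / (-1.882) = -0.9164,   |z_1| = 0.9164.
  z_2 = (-0.229 - 1.953571) / (-1.882) = 1.1597,   |z_2| = 1.1597.
Moduli of all roots: 0.9164, 1.1597.
All moduli strictly greater than 1? No.
Verdict: Not stationary.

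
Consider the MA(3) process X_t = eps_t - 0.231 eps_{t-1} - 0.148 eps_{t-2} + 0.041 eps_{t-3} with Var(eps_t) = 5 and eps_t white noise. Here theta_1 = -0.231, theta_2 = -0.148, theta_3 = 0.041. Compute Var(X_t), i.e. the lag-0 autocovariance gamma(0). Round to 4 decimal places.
\gamma(0) = 5.3847

For an MA(q) process X_t = eps_t + sum_i theta_i eps_{t-i} with
Var(eps_t) = sigma^2, the variance is
  gamma(0) = sigma^2 * (1 + sum_i theta_i^2).
  sum_i theta_i^2 = (-0.231)^2 + (-0.148)^2 + (0.041)^2 = 0.053361 + 0.021904 + 0.001681 = 0.076946.
  gamma(0) = 5 * (1 + 0.076946) = 5 * 1.076946 = 5.38473, which rounds to 5.3847.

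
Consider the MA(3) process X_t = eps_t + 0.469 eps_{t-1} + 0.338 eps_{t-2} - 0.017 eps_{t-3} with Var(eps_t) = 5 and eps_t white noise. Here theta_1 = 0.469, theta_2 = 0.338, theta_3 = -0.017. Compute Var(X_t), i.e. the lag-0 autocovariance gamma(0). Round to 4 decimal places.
\gamma(0) = 6.6725

For an MA(q) process X_t = eps_t + sum_i theta_i eps_{t-i} with
Var(eps_t) = sigma^2, the variance is
  gamma(0) = sigma^2 * (1 + sum_i theta_i^2).
  sum_i theta_i^2 = (0.469)^2 + (0.338)^2 + (-0.017)^2 = 0.219961 + 0.114244 + 0.000289 = 0.334494.
  gamma(0) = 5 * (1 + 0.334494) = 5 * 1.334494 = 6.67247, which rounds to 6.6725.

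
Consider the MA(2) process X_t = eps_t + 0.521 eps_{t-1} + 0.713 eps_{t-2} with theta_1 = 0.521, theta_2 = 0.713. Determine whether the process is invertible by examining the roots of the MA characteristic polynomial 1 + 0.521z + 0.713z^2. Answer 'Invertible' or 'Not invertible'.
\text{Invertible}

The MA(q) characteristic polynomial is P(z) = 1 + 0.521z + 0.713z^2.
Invertibility requires all roots to lie outside the unit circle, i.e. |z| > 1 for every root.
Set 1 + (0.521) z + (0.713) z^2 = 0, i.e. a z^2 + b z + c = 0 with a = 0.713, b = 0.521, c = 1.
Discriminant D = b^2 - 4ac = (0.521)^2 - 4*(0.713)*1 = 0.271441 - (2.852) = -2.580559.
D < 0, so the roots are the complex-conjugate pair z = (-b +/- i sqrt(-D)) / (2a) = -0.3654 +/- 1.1265i.
For a conjugate pair |z|^2 = z * conj(z) = (product of roots) = c/a = 1/(0.713) = 1.402525, so |z| = sqrt(1.402525) = 1.1843 for both roots.
Moduli of all roots: 1.1843, 1.1843.
All moduli strictly greater than 1? Yes.
Verdict: Invertible.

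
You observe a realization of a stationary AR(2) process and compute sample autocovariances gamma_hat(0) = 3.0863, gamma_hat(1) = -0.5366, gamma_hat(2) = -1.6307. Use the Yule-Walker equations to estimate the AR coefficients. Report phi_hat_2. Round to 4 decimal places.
\hat\phi_{2} = -0.5760

The Yule-Walker equations for an AR(p) process read, in matrix form,
  Gamma_p phi = r_p,   with   (Gamma_p)_{ij} = gamma(|i - j|),
                       (r_p)_i = gamma(i),   i,j = 1..p.
Substitute the sample gammas (Toeplitz matrix and right-hand side of size 2):
  Gamma_p = [[3.0863, -0.5366], [-0.5366, 3.0863]]
  r_p     = [-0.5366, -1.6307]
Written out:
  3.0863 phi_1 - 0.5366 phi_2 = -0.5366
  -0.5366 phi_1 + 3.0863 phi_2 = -1.6307
Solve by Cramer's rule:
  det = gamma(0)^2 - gamma(1)^2 = (3.0863)^2 - (-0.5366)^2 = 9.52524769 - 0.28793956 = 9.23730813
  phi_hat_1 = [gamma(1) gamma(0) - gamma(1) gamma(2)] / det = [(-0.5366)(3.0863) - (-0.5366)(-1.6307)] / 9.23730813 = -2.5311422 / 9.23730813 = -0.274
  phi_hat_2 = [gamma(0) gamma(2) - gamma(1)^2] / det = [(3.0863)(-1.6307) - (-0.5366)^2] / 9.23730813 = -5.32076897 / 9.23730813 = -0.576
So phi_hat = [-0.2740, -0.5760].
Therefore phi_hat_2 = -0.5760.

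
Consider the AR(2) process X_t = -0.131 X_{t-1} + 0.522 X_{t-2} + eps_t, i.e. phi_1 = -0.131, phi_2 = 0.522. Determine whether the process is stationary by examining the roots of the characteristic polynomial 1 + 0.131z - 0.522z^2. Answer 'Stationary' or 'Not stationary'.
\text{Stationary}

The AR(p) characteristic polynomial is P(z) = 1 + 0.131z - 0.522z^2.
Stationarity requires all roots to lie outside the unit circle, i.e. |z| > 1 for every root.
Set 1 + (0.131) z + (-0.522) z^2 = 0, i.e. a z^2 + b z + c = 0 with a = -0.522, b = 0.131, c = 1.
Discriminant D = b^2 - 4ac = (0.131)^2 - 4*(-0.522)*1 = 0.017161 - (-2.088) = 2.105161.
D >= 0, so the roots are real: z = (-b +/- sqrt(D)) / (2a) = (-0.131 +/- 1.450917) / (-1.044).
  z_1 = (-0.131 + 1.450917) / (-1.044) = -1.2643,   |z_1| = 1.2643.
  z_2 = (-0.131 - 1.450917) / (-1.044) = 1.5152,   |z_2| = 1.5152.
Moduli of all roots: 1.2643, 1.5152.
All moduli strictly greater than 1? Yes.
Verdict: Stationary.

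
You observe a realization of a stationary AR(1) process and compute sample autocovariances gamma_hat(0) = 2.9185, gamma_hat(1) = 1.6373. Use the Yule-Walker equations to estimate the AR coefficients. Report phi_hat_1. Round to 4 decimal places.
\hat\phi_{1} = 0.5610

The Yule-Walker equations for an AR(p) process read, in matrix form,
  Gamma_p phi = r_p,   with   (Gamma_p)_{ij} = gamma(|i - j|),
                       (r_p)_i = gamma(i),   i,j = 1..p.
Substitute the sample gammas (Toeplitz matrix and right-hand side of size 1):
  Gamma_p = [[2.9185]]
  r_p     = [1.6373]
With p = 1 this is the single equation gamma(0) phi_1 = gamma(1):
  phi_hat_1 = gamma(1) / gamma(0) = 1.6373 / 2.9185 = 0.5610.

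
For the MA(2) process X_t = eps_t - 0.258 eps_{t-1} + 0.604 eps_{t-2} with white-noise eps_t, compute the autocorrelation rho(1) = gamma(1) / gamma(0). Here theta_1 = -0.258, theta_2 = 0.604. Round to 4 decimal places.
\rho(1) = -0.2891

For an MA(q) process with theta_0 = 1, the autocovariance is
  gamma(k) = sigma^2 * sum_{i=0..q-k} theta_i * theta_{i+k},
and rho(k) = gamma(k) / gamma(0). Sigma^2 cancels.
  numerator   = (1)*(-0.258) + (-0.258)*(0.604) = -0.413832.
  denominator = (1)^2 + (-0.258)^2 + (0.604)^2 = 1.43138.
  rho(1) = -0.413832 / 1.43138 = -0.2891.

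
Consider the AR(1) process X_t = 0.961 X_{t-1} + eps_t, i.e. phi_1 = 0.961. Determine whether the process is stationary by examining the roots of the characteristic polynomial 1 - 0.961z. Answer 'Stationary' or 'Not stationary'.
\text{Stationary}

The AR(p) characteristic polynomial is P(z) = 1 - 0.961z.
Stationarity requires all roots to lie outside the unit circle, i.e. |z| > 1 for every root.
This is linear in z: 1 + (-0.961) z = 0  =>  z = -1/(-0.961) = 1.040583,  |z| = 1.040583.
Moduli of all roots: 1.0406.
All moduli strictly greater than 1? Yes.
Verdict: Stationary.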